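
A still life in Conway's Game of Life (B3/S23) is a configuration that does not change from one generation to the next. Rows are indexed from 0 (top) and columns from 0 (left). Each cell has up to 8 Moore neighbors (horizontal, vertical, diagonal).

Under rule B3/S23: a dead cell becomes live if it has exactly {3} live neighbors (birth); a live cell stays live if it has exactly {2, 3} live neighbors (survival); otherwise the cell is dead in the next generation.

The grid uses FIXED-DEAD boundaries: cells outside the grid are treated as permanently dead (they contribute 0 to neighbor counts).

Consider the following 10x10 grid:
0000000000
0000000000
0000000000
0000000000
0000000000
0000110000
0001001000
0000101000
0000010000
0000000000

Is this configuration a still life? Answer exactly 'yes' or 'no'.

Compute generation 1 and compare to generation 0 (given above):
Generation 1:
0000000000
0000000000
0000000000
0000000000
0000000000
0000110000
0001001000
0000101000
0000010000
0000000000
The grids are IDENTICAL -> still life.

Answer: yes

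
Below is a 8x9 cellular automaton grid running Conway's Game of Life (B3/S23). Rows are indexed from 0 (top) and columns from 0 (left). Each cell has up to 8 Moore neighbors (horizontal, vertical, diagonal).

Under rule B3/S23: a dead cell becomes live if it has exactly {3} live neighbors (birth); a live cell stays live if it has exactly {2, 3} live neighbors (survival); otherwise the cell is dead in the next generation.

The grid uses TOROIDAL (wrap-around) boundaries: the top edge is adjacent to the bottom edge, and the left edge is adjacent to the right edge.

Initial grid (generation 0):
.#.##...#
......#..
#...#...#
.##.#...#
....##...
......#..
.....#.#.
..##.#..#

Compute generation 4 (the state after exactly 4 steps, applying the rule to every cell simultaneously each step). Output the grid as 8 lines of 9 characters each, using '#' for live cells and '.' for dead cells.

Simulating step by step:
Generation 0 (given above): 21 live cells
Generation 1: 34 live cells
#..###.#.
...###.##
##.#.#.##
.#..#...#
...###...
....#.#..
....##.#.
#.##.####
Generation 2: 15 live cells
##.......
.#.......
.#.#.#...
.#....###
...#.....
......#..
.........
###......
Generation 3: 12 live cells
.........
.#.......
.#....##.
#...#.##.
......#..
.........
.#.......
#.#......
Generation 4: 13 live cells
(generation 4 grid is the final answer)

Answer: .#.......
.........
##...####
........#
.....###.
.........
.#.......
.#.......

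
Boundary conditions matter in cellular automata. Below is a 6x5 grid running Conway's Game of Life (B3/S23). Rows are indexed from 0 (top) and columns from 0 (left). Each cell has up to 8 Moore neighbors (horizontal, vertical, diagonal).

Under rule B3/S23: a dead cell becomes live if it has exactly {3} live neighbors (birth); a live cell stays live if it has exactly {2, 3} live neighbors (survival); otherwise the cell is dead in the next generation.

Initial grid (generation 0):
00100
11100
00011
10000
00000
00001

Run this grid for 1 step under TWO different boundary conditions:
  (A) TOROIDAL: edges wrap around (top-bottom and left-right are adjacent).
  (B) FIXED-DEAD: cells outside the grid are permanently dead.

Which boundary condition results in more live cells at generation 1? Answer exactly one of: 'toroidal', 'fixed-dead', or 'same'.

Answer: toroidal

Derivation:
Under TOROIDAL boundary, generation 1:
10110
11101
00111
00001
00000
00000
Population = 11

Under FIXED-DEAD boundary, generation 1:
00100
01100
10110
00000
00000
00000
Population = 6

Comparison: toroidal=11, fixed-dead=6 -> toroidal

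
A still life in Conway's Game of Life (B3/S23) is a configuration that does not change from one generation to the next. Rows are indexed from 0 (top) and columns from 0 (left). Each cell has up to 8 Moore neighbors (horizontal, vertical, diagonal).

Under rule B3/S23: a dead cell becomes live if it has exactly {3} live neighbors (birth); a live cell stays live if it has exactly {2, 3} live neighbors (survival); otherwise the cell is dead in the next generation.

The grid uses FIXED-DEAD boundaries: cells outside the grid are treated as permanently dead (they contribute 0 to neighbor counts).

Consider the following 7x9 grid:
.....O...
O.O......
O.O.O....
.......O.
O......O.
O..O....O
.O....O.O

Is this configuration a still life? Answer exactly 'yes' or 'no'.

Compute generation 1 and compare to generation 0 (given above):
Generation 1:
.........
...O.....
...O.....
.O.......
.......OO
OO......O
.......O.
Cell (0,5) differs: gen0=1 vs gen1=0 -> NOT a still life.

Answer: no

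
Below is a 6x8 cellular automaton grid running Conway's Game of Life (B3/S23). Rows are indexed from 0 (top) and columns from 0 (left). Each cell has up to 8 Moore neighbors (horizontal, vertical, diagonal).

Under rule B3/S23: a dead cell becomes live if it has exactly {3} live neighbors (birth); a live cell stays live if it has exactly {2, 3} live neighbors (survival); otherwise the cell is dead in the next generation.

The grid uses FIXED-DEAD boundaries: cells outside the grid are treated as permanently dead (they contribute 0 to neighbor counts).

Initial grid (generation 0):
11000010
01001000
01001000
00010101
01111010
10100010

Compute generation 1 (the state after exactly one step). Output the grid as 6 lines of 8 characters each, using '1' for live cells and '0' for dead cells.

Answer: 11000000
01100100
00111100
01000110
01001011
00100100

Derivation:
Simulating step by step:
Generation 0 (given above): 18 live cells
Generation 1: 18 live cells
(generation 1 grid is the final answer)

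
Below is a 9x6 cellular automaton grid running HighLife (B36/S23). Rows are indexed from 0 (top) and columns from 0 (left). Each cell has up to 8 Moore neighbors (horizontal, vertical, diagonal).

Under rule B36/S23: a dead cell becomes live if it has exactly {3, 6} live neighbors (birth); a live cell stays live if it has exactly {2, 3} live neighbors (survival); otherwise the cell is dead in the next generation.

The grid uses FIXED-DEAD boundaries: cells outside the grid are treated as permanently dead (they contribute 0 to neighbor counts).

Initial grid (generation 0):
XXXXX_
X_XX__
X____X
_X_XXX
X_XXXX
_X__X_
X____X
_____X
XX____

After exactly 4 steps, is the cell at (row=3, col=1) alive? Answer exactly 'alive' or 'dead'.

Answer: alive

Derivation:
Simulating step by step:
Generation 0 (given above): 26 live cells
Generation 1: 16 live cells
X___X_
XX____
X____X
XX____
X_____
XXX___
____XX
XX____
______
Generation 2: 11 live cells
XX____
XX____
______
XX____
_XX___
XX____
__X___
______
______
Generation 3: 10 live cells
XX____
XX____
______
XXX___
__X___
X_____
_X____
______
______
Generation 4: 10 live cells
XX____
XX____
__X___
_XX___
X_X___
_X____
______
______
______

Cell (3,1) at generation 4: 1 -> alive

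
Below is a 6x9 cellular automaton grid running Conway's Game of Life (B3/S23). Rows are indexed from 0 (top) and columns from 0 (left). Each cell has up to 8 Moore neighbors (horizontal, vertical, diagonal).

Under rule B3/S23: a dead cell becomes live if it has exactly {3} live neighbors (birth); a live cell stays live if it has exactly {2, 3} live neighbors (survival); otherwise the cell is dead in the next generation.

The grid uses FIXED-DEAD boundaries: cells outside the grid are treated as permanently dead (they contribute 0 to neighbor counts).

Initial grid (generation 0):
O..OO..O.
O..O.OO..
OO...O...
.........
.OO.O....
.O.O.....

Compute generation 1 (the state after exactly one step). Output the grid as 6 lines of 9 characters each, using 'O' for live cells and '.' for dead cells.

Answer: ...OOOO..
O.OO.OO..
OO..OOO..
O.O......
.OOO.....
.O.O.....

Derivation:
Simulating step by step:
Generation 0 (given above): 16 live cells
Generation 1: 21 live cells
(generation 1 grid is the final answer)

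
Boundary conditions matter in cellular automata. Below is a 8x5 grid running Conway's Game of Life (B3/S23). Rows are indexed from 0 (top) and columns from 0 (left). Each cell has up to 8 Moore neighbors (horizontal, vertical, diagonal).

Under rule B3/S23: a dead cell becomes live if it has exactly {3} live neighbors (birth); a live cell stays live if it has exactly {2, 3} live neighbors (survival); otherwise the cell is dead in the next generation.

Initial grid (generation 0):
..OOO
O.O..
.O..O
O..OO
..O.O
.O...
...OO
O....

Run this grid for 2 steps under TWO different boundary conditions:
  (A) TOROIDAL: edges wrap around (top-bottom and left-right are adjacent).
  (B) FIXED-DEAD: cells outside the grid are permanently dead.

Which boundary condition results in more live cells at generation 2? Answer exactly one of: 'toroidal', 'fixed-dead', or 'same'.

Answer: fixed-dead

Derivation:
Under TOROIDAL boundary, generation 2:
O.O..
O....
O..O.
.....
....O
..O..
.....
..O..
Population = 8

Under FIXED-DEAD boundary, generation 2:
.OOO.
O...O
O...O
....O
....O
.OO..
.....
.....
Population = 11

Comparison: toroidal=8, fixed-dead=11 -> fixed-dead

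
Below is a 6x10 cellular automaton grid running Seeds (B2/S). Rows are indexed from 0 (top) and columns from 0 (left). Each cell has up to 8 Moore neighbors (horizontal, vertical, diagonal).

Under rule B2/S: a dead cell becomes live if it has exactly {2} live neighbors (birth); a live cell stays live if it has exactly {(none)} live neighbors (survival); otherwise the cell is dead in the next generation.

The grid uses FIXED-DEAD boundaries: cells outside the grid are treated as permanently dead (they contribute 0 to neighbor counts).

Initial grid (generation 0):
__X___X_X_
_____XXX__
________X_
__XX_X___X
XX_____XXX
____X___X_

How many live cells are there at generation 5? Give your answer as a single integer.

Answer: 15

Derivation:
Simulating step by step:
Generation 0 (given above): 18 live cells
Generation 1: 11 live cells
__________
_________X
__XX_____X
X___X_X___
_____XX___
XX________
Generation 2: 14 live cells
__________
__XX____X_
_X__XX__X_
_XX____X__
____X__X__
_____XX___
Generation 3: 16 live cells
__XX______
_X___X_X_X
X_____X__X
X_________
_XXX____X_
____X__X__
Generation 4: 18 live cells
_X__X_X_X_
X__XX_____
_____X_X__
___X___XXX
X___X__X__
_X______X_
Generation 5: 15 live cells
X_X____X__
_XX_____X_
__X______X
_____X____
_XXX__X___
X______X__
Population at generation 5: 15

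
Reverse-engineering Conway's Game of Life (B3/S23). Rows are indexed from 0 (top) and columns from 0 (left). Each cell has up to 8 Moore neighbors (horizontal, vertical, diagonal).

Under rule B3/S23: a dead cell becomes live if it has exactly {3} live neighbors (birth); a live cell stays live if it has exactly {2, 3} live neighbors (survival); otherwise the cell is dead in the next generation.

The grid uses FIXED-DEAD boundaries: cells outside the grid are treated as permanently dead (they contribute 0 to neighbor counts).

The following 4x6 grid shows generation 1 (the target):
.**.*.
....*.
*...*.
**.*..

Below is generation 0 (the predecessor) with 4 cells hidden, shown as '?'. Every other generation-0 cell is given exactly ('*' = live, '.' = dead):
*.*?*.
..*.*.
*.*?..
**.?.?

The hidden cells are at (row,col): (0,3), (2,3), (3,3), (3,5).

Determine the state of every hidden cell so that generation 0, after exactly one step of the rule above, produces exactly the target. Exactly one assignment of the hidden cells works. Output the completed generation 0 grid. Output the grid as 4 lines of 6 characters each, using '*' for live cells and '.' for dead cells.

Hidden generation-0 cells (in order): (0,3), (2,3), (3,3), (3,5).
A hidden cell only influences target cells in its own 3x3 neighborhood. Try each of the 2^4 = 16 assignments, step the completed generation 0 forward once under B3/S23, and compare with the target:
  (0,3)=. (2,3)=. (3,3)=. (3,5)=. -> step gives (0,2)='.' but target has '*' -> reject
  (0,3)=. (2,3)=. (3,3)=. (3,5)=* -> step gives (0,2)='.' but target has '*' -> reject
  (0,3)=. (2,3)=. (3,3)=* (3,5)=. -> step gives (0,2)='.' but target has '*' -> reject
  (0,3)=. (2,3)=. (3,3)=* (3,5)=* -> step gives (0,2)='.' but target has '*' -> reject
  (0,3)=. (2,3)=* (3,3)=. (3,5)=. -> step gives (0,2)='.' but target has '*' -> reject
  (0,3)=. (2,3)=* (3,3)=. (3,5)=* -> step gives (0,2)='.' but target has '*' -> reject
  (0,3)=. (2,3)=* (3,3)=* (3,5)=. -> step gives (0,2)='.' but target has '*' -> reject
  (0,3)=. (2,3)=* (3,3)=* (3,5)=* -> step gives (0,2)='.' but target has '*' -> reject
  (0,3)=* (2,3)=. (3,3)=. (3,5)=. -> step gives (1,2)='*' but target has '.' -> reject
  (0,3)=* (2,3)=. (3,3)=. (3,5)=* -> step gives (1,2)='*' but target has '.' -> reject
  (0,3)=* (2,3)=. (3,3)=* (3,5)=. -> step gives (1,2)='*' but target has '.' -> reject
  (0,3)=* (2,3)=. (3,3)=* (3,5)=* -> step gives (1,2)='*' but target has '.' -> reject
  (0,3)=* (2,3)=* (3,3)=. (3,5)=. -> step gives (2,2)='*' but target has '.' -> reject
  (0,3)=* (2,3)=* (3,3)=. (3,5)=* -> step gives (2,2)='*' but target has '.' -> reject
  (0,3)=* (2,3)=* (3,3)=* (3,5)=. -> step reproduces the target at every cell -> ACCEPT
  (0,3)=* (2,3)=* (3,3)=* (3,5)=* -> step gives (2,4)='.' but target has '*' -> reject
Unique solution: (0,3)=live, (2,3)=live, (3,3)=live, (3,5)=dead.
Check: live-neighbor counts of every cell in the completed generation 0:
032422
254732
254431
234220
Applying B3/S23 to generation 0 with these counts gives:
.**.*.
....*.
*...*.
**.*..
which matches the target exactly.

Answer: *.***.
..*.*.
*.**..
**.*..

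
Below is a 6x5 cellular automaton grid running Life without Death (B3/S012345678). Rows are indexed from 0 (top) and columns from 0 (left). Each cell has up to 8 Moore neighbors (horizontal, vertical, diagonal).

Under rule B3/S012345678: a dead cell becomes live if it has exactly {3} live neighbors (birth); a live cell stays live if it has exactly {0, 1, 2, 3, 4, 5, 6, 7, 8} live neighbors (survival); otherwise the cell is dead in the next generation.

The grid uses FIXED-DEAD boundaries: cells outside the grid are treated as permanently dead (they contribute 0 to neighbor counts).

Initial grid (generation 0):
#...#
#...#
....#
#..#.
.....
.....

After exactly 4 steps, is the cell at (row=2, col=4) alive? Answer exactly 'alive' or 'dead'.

Answer: alive

Derivation:
Simulating step by step:
Generation 0 (given above): 7 live cells
Generation 1: 9 live cells
#...#
#..##
...##
#..#.
.....
.....
Generation 2: 12 live cells
#..##
#..##
..###
#..##
.....
.....
Generation 3: 15 live cells
#..##
##.##
.####
#.###
.....
.....
Generation 4: 18 live cells
#####
##.##
.####
#.###
...#.
.....

Cell (2,4) at generation 4: 1 -> alive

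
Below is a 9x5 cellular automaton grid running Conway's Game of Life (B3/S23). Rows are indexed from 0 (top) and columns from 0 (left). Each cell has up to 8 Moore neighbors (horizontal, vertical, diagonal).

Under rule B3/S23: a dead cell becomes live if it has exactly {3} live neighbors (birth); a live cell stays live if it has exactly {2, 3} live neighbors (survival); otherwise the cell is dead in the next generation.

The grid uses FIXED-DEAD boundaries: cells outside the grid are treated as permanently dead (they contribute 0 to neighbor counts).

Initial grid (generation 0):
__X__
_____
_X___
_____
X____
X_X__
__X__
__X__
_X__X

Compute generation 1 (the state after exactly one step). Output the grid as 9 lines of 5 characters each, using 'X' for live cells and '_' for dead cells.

Answer: _____
_____
_____
_____
_X___
_____
__XX_
_XXX_
_____

Derivation:
Simulating step by step:
Generation 0 (given above): 9 live cells
Generation 1: 6 live cells
(generation 1 grid is the final answer)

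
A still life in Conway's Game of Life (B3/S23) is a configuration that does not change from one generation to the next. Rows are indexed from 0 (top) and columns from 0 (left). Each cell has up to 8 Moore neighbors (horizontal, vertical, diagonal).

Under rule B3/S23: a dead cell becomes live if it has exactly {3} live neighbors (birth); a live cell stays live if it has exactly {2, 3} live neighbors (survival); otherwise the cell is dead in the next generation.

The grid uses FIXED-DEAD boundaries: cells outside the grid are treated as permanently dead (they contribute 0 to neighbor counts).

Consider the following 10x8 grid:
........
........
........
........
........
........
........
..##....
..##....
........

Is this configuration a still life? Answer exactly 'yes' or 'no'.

Answer: yes

Derivation:
Compute generation 1 and compare to generation 0 (given above):
Generation 1:
........
........
........
........
........
........
........
..##....
..##....
........
The grids are IDENTICAL -> still life.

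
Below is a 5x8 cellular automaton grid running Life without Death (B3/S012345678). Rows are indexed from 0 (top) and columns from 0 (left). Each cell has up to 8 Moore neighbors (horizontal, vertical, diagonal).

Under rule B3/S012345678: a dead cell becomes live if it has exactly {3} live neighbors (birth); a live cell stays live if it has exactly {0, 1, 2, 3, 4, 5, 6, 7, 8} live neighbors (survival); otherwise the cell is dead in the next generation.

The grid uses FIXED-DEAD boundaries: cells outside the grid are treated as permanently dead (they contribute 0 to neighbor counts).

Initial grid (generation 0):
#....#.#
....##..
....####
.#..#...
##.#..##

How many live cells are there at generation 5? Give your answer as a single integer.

Answer: 32

Derivation:
Simulating step by step:
Generation 0 (given above): 16 live cells
Generation 1: 24 live cells
#...####
....##.#
...#####
#####...
####..##
Generation 2: 26 live cells
#...####
....##.#
.#.#####
#####...
#####.##
Generation 3: 28 live cells
#...####
....##.#
##.#####
#####...
########
Generation 4: 30 live cells
#...####
##..##.#
##.#####
#####...
########
Generation 5: 32 live cells
##..####
###.##.#
##.#####
#####...
########
Population at generation 5: 32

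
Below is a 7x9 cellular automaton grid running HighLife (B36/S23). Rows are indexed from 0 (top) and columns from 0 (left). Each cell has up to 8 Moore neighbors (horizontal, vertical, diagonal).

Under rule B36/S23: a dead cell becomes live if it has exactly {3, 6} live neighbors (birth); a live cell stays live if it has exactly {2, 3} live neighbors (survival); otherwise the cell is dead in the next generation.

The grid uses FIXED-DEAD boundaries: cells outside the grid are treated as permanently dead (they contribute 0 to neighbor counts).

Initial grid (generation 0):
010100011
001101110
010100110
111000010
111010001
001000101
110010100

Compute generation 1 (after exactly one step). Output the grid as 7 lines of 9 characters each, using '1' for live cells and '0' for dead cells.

Simulating step by step:
Generation 0 (given above): 29 live cells
Generation 1: 23 live cells
(generation 1 grid is the final answer)

Answer: 000110011
010101000
101111001
000000111
100000001
011000000
010001010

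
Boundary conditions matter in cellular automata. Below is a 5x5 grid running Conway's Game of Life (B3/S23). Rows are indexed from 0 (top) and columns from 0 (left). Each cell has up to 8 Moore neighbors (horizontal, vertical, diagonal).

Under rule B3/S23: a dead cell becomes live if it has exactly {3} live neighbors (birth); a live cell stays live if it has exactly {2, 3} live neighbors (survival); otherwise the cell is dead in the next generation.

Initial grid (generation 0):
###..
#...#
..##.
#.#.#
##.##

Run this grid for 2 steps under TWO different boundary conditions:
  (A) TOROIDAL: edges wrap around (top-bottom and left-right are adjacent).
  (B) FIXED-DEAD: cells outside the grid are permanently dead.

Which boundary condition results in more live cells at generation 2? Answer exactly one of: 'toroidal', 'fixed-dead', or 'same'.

Answer: fixed-dead

Derivation:
Under TOROIDAL boundary, generation 2:
.....
.#.#.
.....
.....
.....
Population = 2

Under FIXED-DEAD boundary, generation 2:
##...
#....
.#.#.
#...#
#####
Population = 12

Comparison: toroidal=2, fixed-dead=12 -> fixed-dead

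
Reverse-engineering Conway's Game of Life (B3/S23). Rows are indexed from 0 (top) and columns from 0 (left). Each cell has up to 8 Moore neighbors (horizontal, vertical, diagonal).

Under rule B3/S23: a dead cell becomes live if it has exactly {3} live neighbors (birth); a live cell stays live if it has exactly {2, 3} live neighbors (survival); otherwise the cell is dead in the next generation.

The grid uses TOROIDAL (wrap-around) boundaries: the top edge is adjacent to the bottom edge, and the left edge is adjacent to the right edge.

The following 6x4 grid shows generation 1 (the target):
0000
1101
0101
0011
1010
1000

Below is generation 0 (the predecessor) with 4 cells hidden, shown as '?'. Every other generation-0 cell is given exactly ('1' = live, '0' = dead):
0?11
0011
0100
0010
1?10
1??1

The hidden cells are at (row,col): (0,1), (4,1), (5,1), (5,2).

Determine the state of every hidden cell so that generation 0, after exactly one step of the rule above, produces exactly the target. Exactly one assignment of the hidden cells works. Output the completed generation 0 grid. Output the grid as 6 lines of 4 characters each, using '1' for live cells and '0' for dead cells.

Answer: 0011
0011
0100
0010
1010
1011

Derivation:
Hidden generation-0 cells (in order): (0,1), (4,1), (5,1), (5,2).
A hidden cell only influences target cells in its own 3x3 neighborhood. Try each of the 2^4 = 16 assignments, step the completed generation 0 forward once under B3/S23, and compare with the target:
  (0,1)=0 (4,1)=0 (5,1)=0 (5,2)=0 -> step gives (0,1)='1' but target has '0' -> reject
  (0,1)=0 (4,1)=0 (5,1)=0 (5,2)=1 -> step reproduces the target at every cell -> ACCEPT
  (0,1)=0 (4,1)=0 (5,1)=1 (5,2)=0 -> step gives (5,0)='0' but target has '1' -> reject
  (0,1)=0 (4,1)=0 (5,1)=1 (5,2)=1 -> step gives (4,2)='0' but target has '1' -> reject
  (0,1)=0 (4,1)=1 (5,1)=0 (5,2)=0 -> step gives (0,1)='1' but target has '0' -> reject
  (0,1)=0 (4,1)=1 (5,1)=0 (5,2)=1 -> step gives (3,0)='1' but target has '0' -> reject
  (0,1)=0 (4,1)=1 (5,1)=1 (5,2)=0 -> step gives (3,0)='1' but target has '0' -> reject
  (0,1)=0 (4,1)=1 (5,1)=1 (5,2)=1 -> step gives (3,0)='1' but target has '0' -> reject
  (0,1)=1 (4,1)=0 (5,1)=0 (5,2)=0 -> step gives (0,1)='1' but target has '0' -> reject
  (0,1)=1 (4,1)=0 (5,1)=0 (5,2)=1 -> step gives (1,0)='0' but target has '1' -> reject
  (0,1)=1 (4,1)=0 (5,1)=1 (5,2)=0 -> step gives (1,0)='0' but target has '1' -> reject
  (0,1)=1 (4,1)=0 (5,1)=1 (5,2)=1 -> step gives (1,0)='0' but target has '1' -> reject
  (0,1)=1 (4,1)=1 (5,1)=0 (5,2)=0 -> step gives (0,1)='1' but target has '0' -> reject
  (0,1)=1 (4,1)=1 (5,1)=0 (5,2)=1 -> step gives (1,0)='0' but target has '1' -> reject
  (0,1)=1 (4,1)=1 (5,1)=1 (5,2)=0 -> step gives (1,0)='0' but target has '1' -> reject
  (0,1)=1 (4,1)=1 (5,1)=1 (5,2)=1 -> step gives (1,0)='0' but target has '1' -> reject
Unique solution: (0,1)=dead, (4,1)=dead, (5,1)=dead, (5,2)=live.
Check: live-neighbor counts of every cell in the completed generation 0:
4456
3343
2243
2423
2536
3546
Applying B3/S23 to generation 0 with these counts gives:
0000
1101
0101
0011
1010
1000
which matches the target exactly.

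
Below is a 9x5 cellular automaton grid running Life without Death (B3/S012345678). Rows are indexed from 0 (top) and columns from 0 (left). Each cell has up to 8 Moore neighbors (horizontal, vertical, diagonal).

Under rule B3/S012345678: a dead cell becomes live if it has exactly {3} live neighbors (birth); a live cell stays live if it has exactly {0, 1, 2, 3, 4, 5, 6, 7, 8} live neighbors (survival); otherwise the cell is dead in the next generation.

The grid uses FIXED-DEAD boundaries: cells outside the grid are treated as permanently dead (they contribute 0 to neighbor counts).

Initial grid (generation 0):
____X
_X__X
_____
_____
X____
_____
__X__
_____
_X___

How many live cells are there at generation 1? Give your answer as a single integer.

Answer: 6

Derivation:
Simulating step by step:
Generation 0 (given above): 6 live cells
Generation 1: 6 live cells
____X
_X__X
_____
_____
X____
_____
__X__
_____
_X___
Population at generation 1: 6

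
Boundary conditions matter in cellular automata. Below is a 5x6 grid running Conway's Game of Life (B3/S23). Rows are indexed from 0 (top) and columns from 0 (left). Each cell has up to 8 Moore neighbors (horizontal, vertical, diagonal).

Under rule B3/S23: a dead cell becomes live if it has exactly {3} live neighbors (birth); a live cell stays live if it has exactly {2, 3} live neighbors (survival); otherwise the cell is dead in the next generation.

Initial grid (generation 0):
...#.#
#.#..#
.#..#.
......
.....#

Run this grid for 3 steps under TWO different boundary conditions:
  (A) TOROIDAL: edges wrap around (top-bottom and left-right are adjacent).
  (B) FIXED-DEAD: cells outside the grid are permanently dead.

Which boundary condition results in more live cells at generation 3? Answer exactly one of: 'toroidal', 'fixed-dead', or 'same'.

Under TOROIDAL boundary, generation 3:
.###..
###..#
#...##
#...##
.##.##
Population = 17

Under FIXED-DEAD boundary, generation 3:
.#..#.
.#..#.
.#.#..
......
......
Population = 6

Comparison: toroidal=17, fixed-dead=6 -> toroidal

Answer: toroidal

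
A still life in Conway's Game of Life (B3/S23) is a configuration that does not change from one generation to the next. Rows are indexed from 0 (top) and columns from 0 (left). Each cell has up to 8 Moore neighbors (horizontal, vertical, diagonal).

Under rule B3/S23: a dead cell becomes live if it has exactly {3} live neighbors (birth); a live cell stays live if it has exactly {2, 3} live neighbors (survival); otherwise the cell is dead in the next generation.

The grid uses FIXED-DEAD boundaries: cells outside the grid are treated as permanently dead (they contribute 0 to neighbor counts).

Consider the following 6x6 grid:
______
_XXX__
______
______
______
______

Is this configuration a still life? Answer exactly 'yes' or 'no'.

Answer: no

Derivation:
Compute generation 1 and compare to generation 0 (given above):
Generation 1:
__X___
__X___
__X___
______
______
______
Cell (0,2) differs: gen0=0 vs gen1=1 -> NOT a still life.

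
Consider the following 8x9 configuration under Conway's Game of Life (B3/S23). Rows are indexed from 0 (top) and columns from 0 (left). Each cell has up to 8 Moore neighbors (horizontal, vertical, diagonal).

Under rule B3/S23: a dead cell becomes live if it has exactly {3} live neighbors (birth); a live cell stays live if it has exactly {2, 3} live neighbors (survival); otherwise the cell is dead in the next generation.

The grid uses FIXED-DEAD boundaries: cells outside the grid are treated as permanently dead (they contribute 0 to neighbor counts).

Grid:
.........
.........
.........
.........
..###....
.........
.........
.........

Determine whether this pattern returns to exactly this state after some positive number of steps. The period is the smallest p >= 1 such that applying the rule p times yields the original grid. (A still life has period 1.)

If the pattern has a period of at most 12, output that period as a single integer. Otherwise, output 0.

Answer: 2

Derivation:
Simulating and comparing each generation to the original:
Gen 0 (original, given above): 3 live cells
Gen 1: 3 live cells, differs from original
Gen 2: 3 live cells, MATCHES original -> period = 2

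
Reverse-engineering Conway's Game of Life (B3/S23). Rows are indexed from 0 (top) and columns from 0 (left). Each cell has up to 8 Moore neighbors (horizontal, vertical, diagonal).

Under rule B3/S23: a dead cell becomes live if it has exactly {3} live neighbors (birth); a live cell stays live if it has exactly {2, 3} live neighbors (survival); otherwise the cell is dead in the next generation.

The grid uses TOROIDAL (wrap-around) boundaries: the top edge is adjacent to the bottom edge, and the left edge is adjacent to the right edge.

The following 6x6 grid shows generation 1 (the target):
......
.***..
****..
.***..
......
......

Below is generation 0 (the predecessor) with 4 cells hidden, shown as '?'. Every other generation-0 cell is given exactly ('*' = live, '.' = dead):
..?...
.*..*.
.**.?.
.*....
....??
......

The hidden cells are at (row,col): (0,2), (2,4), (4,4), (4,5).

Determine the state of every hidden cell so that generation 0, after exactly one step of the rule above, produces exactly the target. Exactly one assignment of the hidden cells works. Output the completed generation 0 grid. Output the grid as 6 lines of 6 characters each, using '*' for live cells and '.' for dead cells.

Hidden generation-0 cells (in order): (0,2), (2,4), (4,4), (4,5).
A hidden cell only influences target cells in its own 3x3 neighborhood. Try each of the 2^4 = 16 assignments, step the completed generation 0 forward once under B3/S23, and compare with the target:
  (0,2)=. (2,4)=. (4,4)=. (4,5)=. -> step gives (1,3)='.' but target has '*' -> reject
  (0,2)=. (2,4)=. (4,4)=. (4,5)=* -> step gives (1,3)='.' but target has '*' -> reject
  (0,2)=. (2,4)=. (4,4)=* (4,5)=. -> step gives (1,3)='.' but target has '*' -> reject
  (0,2)=. (2,4)=. (4,4)=* (4,5)=* -> step gives (1,3)='.' but target has '*' -> reject
  (0,2)=. (2,4)=* (4,4)=. (4,5)=. -> step gives (3,3)='.' but target has '*' -> reject
  (0,2)=. (2,4)=* (4,4)=. (4,5)=* -> step gives (3,0)='*' but target has '.' -> reject
  (0,2)=. (2,4)=* (4,4)=* (4,5)=. -> step reproduces the target at every cell -> ACCEPT
  (0,2)=. (2,4)=* (4,4)=* (4,5)=* -> step gives (3,0)='*' but target has '.' -> reject
  (0,2)=* (2,4)=. (4,4)=. (4,5)=. -> step gives (1,2)='.' but target has '*' -> reject
  (0,2)=* (2,4)=. (4,4)=. (4,5)=* -> step gives (1,2)='.' but target has '*' -> reject
  (0,2)=* (2,4)=. (4,4)=* (4,5)=. -> step gives (1,2)='.' but target has '*' -> reject
  (0,2)=* (2,4)=. (4,4)=* (4,5)=* -> step gives (1,2)='.' but target has '*' -> reject
  (0,2)=* (2,4)=* (4,4)=. (4,5)=. -> step gives (1,2)='.' but target has '*' -> reject
  (0,2)=* (2,4)=* (4,4)=. (4,5)=* -> step gives (1,2)='.' but target has '*' -> reject
  (0,2)=* (2,4)=* (4,4)=* (4,5)=. -> step gives (1,2)='.' but target has '*' -> reject
  (0,2)=* (2,4)=* (4,4)=* (4,5)=* -> step gives (1,2)='.' but target has '*' -> reject
Unique solution: (0,2)=dead, (2,4)=live, (4,4)=live, (4,5)=dead.
Check: live-neighbor counts of every cell in the completed generation 0:
111111
223312
333312
223322
111101
000111
Applying B3/S23 to generation 0 with these counts gives:
......
.***..
****..
.***..
......
......
which matches the target exactly.

Answer: ......
.*..*.
.**.*.
.*....
....*.
......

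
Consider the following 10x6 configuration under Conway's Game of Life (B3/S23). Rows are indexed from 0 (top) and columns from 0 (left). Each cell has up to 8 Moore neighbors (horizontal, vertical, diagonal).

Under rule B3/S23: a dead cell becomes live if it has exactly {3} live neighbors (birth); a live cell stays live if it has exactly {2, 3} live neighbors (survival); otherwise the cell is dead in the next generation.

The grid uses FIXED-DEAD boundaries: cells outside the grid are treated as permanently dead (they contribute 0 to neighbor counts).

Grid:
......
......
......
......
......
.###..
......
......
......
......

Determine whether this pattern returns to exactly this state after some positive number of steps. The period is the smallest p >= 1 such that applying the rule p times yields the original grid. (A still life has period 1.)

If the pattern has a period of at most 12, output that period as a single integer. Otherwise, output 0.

Simulating and comparing each generation to the original:
Gen 0 (original, given above): 3 live cells
Gen 1: 3 live cells, differs from original
Gen 2: 3 live cells, MATCHES original -> period = 2

Answer: 2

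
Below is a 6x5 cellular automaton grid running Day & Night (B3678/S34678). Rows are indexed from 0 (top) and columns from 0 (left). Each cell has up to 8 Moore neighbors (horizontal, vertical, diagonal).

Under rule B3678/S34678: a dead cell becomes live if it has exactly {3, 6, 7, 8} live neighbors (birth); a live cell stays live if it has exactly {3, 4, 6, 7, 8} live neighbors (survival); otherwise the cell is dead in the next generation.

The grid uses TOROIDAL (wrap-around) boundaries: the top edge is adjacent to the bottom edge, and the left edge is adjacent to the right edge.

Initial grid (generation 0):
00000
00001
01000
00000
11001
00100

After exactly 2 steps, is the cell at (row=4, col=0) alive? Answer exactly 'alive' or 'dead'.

Answer: alive

Derivation:
Simulating step by step:
Generation 0 (given above): 6 live cells
Generation 1: 3 live cells
00000
00000
00000
01000
00000
11000
Generation 2: 2 live cells
00000
00000
00000
00000
11000
00000

Cell (4,0) at generation 2: 1 -> alive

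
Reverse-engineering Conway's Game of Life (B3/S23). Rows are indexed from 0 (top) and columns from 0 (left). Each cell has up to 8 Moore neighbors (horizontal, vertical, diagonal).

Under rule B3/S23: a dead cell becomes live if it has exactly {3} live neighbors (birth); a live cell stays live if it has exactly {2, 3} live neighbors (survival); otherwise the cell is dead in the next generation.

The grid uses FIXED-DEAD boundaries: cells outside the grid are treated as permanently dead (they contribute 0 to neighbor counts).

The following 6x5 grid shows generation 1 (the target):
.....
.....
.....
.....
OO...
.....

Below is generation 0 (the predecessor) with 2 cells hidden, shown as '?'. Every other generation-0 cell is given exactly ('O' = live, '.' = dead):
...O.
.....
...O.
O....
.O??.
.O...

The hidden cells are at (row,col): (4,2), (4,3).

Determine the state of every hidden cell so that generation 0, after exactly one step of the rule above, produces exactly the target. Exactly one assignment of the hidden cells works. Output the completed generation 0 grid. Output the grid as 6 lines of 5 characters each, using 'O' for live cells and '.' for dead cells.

Answer: ...O.
.....
...O.
O....
.O...
.O...

Derivation:
Hidden generation-0 cells (in order): (4,2), (4,3).
A hidden cell only influences target cells in its own 3x3 neighborhood. Try each of the 2^2 = 4 assignments, step the completed generation 0 forward once under B3/S23, and compare with the target:
  (4,2)=. (4,3)=. -> step reproduces the target at every cell -> ACCEPT
  (4,2)=. (4,3)=O -> step gives (3,2)='O' but target has '.' -> reject
  (4,2)=O (4,3)=. -> step gives (3,1)='O' but target has '.' -> reject
  (4,2)=O (4,3)=O -> step gives (3,1)='O' but target has '.' -> reject
Unique solution: (4,2)=dead, (4,3)=dead.
Check: live-neighbor counts of every cell in the completed generation 0:
00101
00222
11101
12211
32200
21200
Applying B3/S23 to generation 0 with these counts gives:
.....
.....
.....
.....
OO...
.....
which matches the target exactly.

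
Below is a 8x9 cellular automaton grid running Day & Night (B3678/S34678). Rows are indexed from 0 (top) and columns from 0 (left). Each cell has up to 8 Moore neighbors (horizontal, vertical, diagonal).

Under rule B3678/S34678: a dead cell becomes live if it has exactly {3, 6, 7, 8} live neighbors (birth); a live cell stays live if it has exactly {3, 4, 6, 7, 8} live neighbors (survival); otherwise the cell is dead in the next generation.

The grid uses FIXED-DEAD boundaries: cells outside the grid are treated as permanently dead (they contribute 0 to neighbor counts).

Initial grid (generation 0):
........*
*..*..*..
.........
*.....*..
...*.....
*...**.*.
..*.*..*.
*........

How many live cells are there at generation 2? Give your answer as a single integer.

Answer: 9

Derivation:
Simulating step by step:
Generation 0 (given above): 15 live cells
Generation 1: 9 live cells
.........
.........
.........
.........
....***..
....*.*..
.*.*.**..
.........
Generation 2: 9 live cells
.........
.........
.........
.....*...
.....*...
...*****.
....**...
.........
Population at generation 2: 9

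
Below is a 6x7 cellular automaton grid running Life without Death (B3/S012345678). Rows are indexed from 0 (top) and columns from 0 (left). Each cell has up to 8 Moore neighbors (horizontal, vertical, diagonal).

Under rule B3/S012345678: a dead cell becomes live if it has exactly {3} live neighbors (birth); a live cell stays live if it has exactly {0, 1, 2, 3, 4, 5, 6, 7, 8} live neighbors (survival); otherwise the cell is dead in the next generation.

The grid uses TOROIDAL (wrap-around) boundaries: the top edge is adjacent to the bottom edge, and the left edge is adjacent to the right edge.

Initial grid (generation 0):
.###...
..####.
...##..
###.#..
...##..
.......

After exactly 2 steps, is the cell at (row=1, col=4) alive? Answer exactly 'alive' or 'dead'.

Answer: alive

Derivation:
Simulating step by step:
Generation 0 (given above): 15 live cells
Generation 1: 20 live cells
.###...
.#####.
...##..
###.##.
.####..
....#..
Generation 2: 24 live cells
.###.#.
.#####.
#..##.#
###.##.
#####..
....#..

Cell (1,4) at generation 2: 1 -> alive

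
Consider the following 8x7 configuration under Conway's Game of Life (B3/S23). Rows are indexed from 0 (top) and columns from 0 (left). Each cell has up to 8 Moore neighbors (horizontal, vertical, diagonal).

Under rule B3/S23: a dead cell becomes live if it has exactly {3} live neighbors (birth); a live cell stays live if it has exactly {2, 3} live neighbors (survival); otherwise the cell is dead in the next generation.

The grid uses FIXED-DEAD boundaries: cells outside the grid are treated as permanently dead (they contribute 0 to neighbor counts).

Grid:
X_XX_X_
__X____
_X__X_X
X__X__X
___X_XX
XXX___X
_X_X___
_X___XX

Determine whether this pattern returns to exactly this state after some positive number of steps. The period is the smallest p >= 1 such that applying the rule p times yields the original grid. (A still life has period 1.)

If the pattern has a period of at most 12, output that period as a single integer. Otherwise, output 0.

Simulating and comparing each generation to the original:
Gen 0 (original, given above): 23 live cells
Gen 1: 27 live cells, differs from original
Gen 2: 18 live cells, differs from original
Gen 3: 18 live cells, differs from original
Gen 4: 15 live cells, differs from original
Gen 5: 16 live cells, differs from original
Gen 6: 13 live cells, differs from original
Gen 7: 12 live cells, differs from original
Gen 8: 11 live cells, differs from original
Gen 9: 13 live cells, differs from original
Gen 10: 13 live cells, differs from original
Gen 11: 13 live cells, differs from original
Gen 12: 13 live cells, differs from original
No period found within 12 steps.

Answer: 0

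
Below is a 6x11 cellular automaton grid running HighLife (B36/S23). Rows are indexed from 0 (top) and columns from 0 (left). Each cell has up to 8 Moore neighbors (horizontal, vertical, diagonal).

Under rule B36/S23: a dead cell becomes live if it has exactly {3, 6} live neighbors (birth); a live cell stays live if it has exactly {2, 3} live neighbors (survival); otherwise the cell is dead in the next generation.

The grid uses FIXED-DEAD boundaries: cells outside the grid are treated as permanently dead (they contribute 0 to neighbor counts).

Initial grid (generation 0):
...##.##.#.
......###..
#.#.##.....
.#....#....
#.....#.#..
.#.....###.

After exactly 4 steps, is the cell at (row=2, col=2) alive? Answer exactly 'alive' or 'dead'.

Answer: dead

Derivation:
Simulating step by step:
Generation 0 (given above): 21 live cells
Generation 1: 17 live cells
.....##....
........#..
.#...#.....
##....##...
##....#.##.
.......###.
Generation 2: 18 live cells
...........
.....##....
##....##...
..#..####..
##....##.#.
.......#.#.
Generation 3: 13 live cells
...........
.....###...
.#......#..
..#..#.....
.#...#..##.
......##...
Generation 4: 15 live cells
......#....
......##...
.....#.#...
.##.....##.
.....#.##..
......###..

Cell (2,2) at generation 4: 0 -> dead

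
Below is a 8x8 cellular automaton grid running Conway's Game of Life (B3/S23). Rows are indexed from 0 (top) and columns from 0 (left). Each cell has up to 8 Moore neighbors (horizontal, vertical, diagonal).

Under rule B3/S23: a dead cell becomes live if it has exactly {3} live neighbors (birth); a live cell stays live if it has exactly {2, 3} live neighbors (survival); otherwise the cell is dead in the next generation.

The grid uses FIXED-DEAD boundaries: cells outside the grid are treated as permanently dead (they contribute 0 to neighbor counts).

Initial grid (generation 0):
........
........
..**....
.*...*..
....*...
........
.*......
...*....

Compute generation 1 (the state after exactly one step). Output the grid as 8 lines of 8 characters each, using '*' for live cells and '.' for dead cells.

Answer: ........
........
..*.....
..***...
........
........
........
........

Derivation:
Simulating step by step:
Generation 0 (given above): 7 live cells
Generation 1: 4 live cells
(generation 1 grid is the final answer)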